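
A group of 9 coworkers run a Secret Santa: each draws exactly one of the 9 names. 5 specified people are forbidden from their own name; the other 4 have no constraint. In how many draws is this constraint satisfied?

205056

Inclusion-exclusion on the 5 forbidden self-matches:
Σ_{j=0}^{5} (-1)^j C(5,j)(9-j)!
= C(5,0)·9! - C(5,1)·8! + C(5,2)·7! - C(5,3)·6! + C(5,4)·5! - C(5,5)·4!
= 362880 - 201600 + 50400 - 7200 + 600 - 24
= 205056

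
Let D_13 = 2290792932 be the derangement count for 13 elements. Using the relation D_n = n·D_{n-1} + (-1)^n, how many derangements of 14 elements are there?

32071101049

D_14 = 14·2290792932 + 1 = 32071101049.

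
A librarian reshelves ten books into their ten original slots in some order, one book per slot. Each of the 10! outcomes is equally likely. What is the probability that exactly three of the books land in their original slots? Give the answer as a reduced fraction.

Favorable outcomes: C(10,3)·!7 = 120·1854 = 222480.
Total outcomes: 10! = 3628800.
Probability = 222480/3628800 = 103/1680.

103/1680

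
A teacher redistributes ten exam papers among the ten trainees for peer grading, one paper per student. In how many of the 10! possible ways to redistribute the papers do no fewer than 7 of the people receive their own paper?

286

Sum C(10,i)·!(10-i) for i = 7..10:
  i=7: C(10,7)·!3 = 120·2 = 240
  i=8: C(10,8)·!2 = 45·1 = 45
  i=9: C(10,9)·!1 = 10·0 = 0
  i=10: C(10,10)·!0 = 1·1 = 1
Total = 286.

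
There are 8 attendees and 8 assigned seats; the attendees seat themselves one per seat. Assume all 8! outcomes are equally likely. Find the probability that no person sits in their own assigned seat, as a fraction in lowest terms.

Favorable outcomes: !8 = 14833.
Total outcomes: 8! = 40320.
Probability = 14833/40320 = 2119/5760.

2119/5760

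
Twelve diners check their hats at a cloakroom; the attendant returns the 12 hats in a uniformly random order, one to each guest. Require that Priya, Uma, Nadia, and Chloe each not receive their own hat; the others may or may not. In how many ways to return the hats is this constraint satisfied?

Inclusion-exclusion on the 4 forbidden self-matches:
Σ_{j=0}^{4} (-1)^j C(4,j)(12-j)!
= C(4,0)·12! - C(4,1)·11! + C(4,2)·10! - C(4,3)·9! + C(4,4)·8!
= 479001600 - 159667200 + 21772800 - 1451520 + 40320
= 339696000

339696000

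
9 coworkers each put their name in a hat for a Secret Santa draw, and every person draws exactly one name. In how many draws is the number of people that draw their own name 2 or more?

95887

# with exactly i fixed is C(9,i)·!(9-i); sum over i=2..9:
  i=2: C(9,2)·!7 = 36·1854 = 66744
  i=3: C(9,3)·!6 = 84·265 = 22260
  i=4: C(9,4)·!5 = 126·44 = 5544
  i=5: C(9,5)·!4 = 126·9 = 1134
  i=6: C(9,6)·!3 = 84·2 = 168
  i=7: C(9,7)·!2 = 36·1 = 36
  i=8: C(9,8)·!1 = 9·0 = 0
  i=9: C(9,9)·!0 = 1·1 = 1
Total = 95887.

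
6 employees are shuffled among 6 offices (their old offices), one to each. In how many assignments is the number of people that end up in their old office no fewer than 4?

Sum C(6,i)·!(6-i) for i = 4..6:
  i=4: C(6,4)·!2 = 15·1 = 15
  i=5: C(6,5)·!1 = 6·0 = 0
  i=6: C(6,6)·!0 = 1·1 = 1
Total = 16.

16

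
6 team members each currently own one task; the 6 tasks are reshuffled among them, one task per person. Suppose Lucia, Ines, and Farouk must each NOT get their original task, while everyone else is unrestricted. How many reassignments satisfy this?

426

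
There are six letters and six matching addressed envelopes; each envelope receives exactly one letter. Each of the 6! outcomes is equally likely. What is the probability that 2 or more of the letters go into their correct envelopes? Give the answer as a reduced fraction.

191/720

Favorable outcomes: Σ_{i≥2} C(6,i)·!(6-i) = 15·9 + 20·2 + 15·1 + 6·0 + 1·1 = 191.
Total outcomes: 6! = 720.
Probability = 191/720 = 191/720.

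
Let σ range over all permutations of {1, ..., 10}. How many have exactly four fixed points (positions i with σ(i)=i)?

Choose which 4 of the 10 are fixed: C(10,4) = 210.
The remaining 6 must be deranged: !6 = 265.
Total: 210 × 265 = 55650.

55650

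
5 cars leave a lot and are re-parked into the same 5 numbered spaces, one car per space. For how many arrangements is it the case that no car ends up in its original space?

44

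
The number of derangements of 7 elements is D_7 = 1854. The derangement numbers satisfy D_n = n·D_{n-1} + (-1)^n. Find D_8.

14833

D_8 = 8·1854 + 1 = 14833.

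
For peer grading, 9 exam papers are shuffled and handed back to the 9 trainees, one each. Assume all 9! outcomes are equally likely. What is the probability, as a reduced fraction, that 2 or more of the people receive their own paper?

Favorable outcomes: Σ_{i≥2} C(9,i)·!(9-i) = 36·1854 + 84·265 + 126·44 + 126·9 + 84·2 + 36·1 + 9·0 + 1·1 = 95887.
Total outcomes: 9! = 362880.
Probability = 95887/362880 = 95887/362880.

95887/362880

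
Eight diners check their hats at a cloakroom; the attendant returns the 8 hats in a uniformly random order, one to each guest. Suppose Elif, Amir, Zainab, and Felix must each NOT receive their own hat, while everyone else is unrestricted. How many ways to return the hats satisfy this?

24024

Inclusion-exclusion on the 4 forbidden self-matches:
Σ_{j=0}^{4} (-1)^j C(4,j)(8-j)!
= C(4,0)·8! - C(4,1)·7! + C(4,2)·6! - C(4,3)·5! + C(4,4)·4!
= 40320 - 20160 + 4320 - 480 + 24
= 24024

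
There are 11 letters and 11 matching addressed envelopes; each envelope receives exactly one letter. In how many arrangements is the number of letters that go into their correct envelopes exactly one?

14684571

Choose which one of the 11 is fixed: C(11,1) = 11.
The other 10 form a derangement: !10 = 1334961.
Total: 11 × 1334961 = 14684571.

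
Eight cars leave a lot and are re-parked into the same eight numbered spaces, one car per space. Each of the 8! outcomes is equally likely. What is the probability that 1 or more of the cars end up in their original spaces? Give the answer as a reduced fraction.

3641/5760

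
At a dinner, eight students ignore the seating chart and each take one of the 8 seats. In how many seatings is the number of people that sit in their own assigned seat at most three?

39549

Sum C(8,i)·!(8-i) for i = 0..3:
  i=0: C(8,0)·!8 = 1·14833 = 14833
  i=1: C(8,1)·!7 = 8·1854 = 14832
  i=2: C(8,2)·!6 = 28·265 = 7420
  i=3: C(8,3)·!5 = 56·44 = 2464
Total = 39549.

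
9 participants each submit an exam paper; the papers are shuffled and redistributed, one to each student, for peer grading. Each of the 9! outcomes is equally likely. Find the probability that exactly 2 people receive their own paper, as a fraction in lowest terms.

Favorable outcomes: C(9,2)·!7 = 36·1854 = 66744.
Total outcomes: 9! = 362880.
Probability = 66744/362880 = 103/560.

103/560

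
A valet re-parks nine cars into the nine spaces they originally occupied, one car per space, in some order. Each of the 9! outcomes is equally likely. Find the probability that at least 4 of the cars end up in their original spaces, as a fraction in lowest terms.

Favorable outcomes: Σ_{i≥4} C(9,i)·!(9-i) = 126·44 + 126·9 + 84·2 + 36·1 + 9·0 + 1·1 = 6883.
Total outcomes: 9! = 362880.
Probability = 6883/362880 = 6883/362880.

6883/362880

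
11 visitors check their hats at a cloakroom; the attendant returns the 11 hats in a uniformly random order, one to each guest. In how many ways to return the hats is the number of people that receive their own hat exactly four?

611820

Pick the 4 fixed positions: C(11,4) = 330 ways.
The remaining 7 must be deranged: !7 = 1854.
Total: 330 × 1854 = 611820.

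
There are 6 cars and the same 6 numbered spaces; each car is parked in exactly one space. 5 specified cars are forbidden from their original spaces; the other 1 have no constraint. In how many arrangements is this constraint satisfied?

Inclusion-exclusion on the 5 forbidden self-matches:
Σ_{j=0}^{5} (-1)^j C(5,j)(6-j)!
= C(5,0)·6! - C(5,1)·5! + C(5,2)·4! - C(5,3)·3! + C(5,4)·2! - C(5,5)·1!
= 720 - 600 + 240 - 60 + 10 - 1
= 309

309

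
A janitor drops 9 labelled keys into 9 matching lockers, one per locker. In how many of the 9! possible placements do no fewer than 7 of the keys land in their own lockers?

Sum C(9,i)·!(9-i) for i = 7..9:
  i=7: C(9,7)·!2 = 36·1 = 36
  i=8: C(9,8)·!1 = 9·0 = 0
  i=9: C(9,9)·!0 = 1·1 = 1
Total = 37.

37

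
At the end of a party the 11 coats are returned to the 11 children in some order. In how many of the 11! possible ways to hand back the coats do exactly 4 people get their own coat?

611820

Choose which 4 of the 11 are fixed: C(11,4) = 330.
The remaining 7 must be deranged: !7 = 1854.
Total: 330 × 1854 = 611820.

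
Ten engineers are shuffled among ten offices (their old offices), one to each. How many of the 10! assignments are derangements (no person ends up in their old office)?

1334961

The subfactorial !10 = [10!/e] (nearest integer).
10! = 3628800, and 3628800/e ≈ 1334960.92, so !10 = 1334961.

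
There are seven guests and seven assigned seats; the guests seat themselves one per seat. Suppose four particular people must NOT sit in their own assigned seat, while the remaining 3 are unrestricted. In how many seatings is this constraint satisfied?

Let A_j be the event that the j-th constrained one is fixed. By inclusion-exclusion over the 4 events:
Σ_{j=0}^{4} (-1)^j C(4,j)(7-j)!
= C(4,0)·7! - C(4,1)·6! + C(4,2)·5! - C(4,3)·4! + C(4,4)·3!
= 5040 - 2880 + 720 - 96 + 6
= 2790

2790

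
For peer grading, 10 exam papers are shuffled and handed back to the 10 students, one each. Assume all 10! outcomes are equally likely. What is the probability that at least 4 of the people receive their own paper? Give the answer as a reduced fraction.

34457/1814400

Favorable outcomes: Σ_{i≥4} C(10,i)·!(10-i) = 210·265 + 252·44 + 210·9 + 120·2 + 45·1 + 10·0 + 1·1 = 68914.
Total outcomes: 10! = 3628800.
Probability = 68914/3628800 = 34457/1814400.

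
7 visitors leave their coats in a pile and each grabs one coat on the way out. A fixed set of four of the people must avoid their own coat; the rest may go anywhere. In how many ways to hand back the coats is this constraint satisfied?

2790

Let A_j be the event that the j-th constrained one is fixed. By inclusion-exclusion over the 4 events:
Σ_{j=0}^{4} (-1)^j C(4,j)(7-j)!
= C(4,0)·7! - C(4,1)·6! + C(4,2)·5! - C(4,3)·4! + C(4,4)·3!
= 5040 - 2880 + 720 - 96 + 6
= 2790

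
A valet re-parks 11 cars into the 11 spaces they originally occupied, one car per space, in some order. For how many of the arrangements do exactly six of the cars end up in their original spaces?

20328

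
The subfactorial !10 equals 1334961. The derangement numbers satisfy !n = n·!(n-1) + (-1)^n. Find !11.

14684570

!11 = 11·1334961 - 1 = 14684570.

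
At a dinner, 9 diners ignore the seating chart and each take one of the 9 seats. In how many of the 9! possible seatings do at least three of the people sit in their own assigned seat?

Sum C(9,i)·!(9-i) for i = 3..9:
  i=3: C(9,3)·!6 = 84·265 = 22260
  i=4: C(9,4)·!5 = 126·44 = 5544
  i=5: C(9,5)·!4 = 126·9 = 1134
  i=6: C(9,6)·!3 = 84·2 = 168
  i=7: C(9,7)·!2 = 36·1 = 36
  i=8: C(9,8)·!1 = 9·0 = 0
  i=9: C(9,9)·!0 = 1·1 = 1
Total = 29143.

29143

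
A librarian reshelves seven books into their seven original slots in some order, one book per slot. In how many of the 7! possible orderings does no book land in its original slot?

The number of derangements of 7 is !7 = Σ_{k=0}^{7} (-1)^k·7!/k!
= 7! - 7!/1! + 7!/2! - 7!/3! + 7!/4! - 7!/5! + 7!/6! - 7!/7!
= 5040 - 5040 + 2520 - 840 + 210 - 42 + 7 - 1
= 1854

1854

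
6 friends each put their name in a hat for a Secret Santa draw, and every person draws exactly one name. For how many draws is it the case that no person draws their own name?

265

The number of derangements of 6 is !6 = Σ_{k=0}^{6} (-1)^k·6!/k!
= 6! - 6!/1! + 6!/2! - 6!/3! + 6!/4! - 6!/5! + 6!/6!
= 720 - 720 + 360 - 120 + 30 - 6 + 1
= 265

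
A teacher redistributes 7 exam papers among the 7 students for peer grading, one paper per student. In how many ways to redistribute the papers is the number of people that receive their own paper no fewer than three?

# with exactly i fixed is C(7,i)·!(7-i); sum over i=3..7:
  i=3: C(7,3)·!4 = 35·9 = 315
  i=4: C(7,4)·!3 = 35·2 = 70
  i=5: C(7,5)·!2 = 21·1 = 21
  i=6: C(7,6)·!1 = 7·0 = 0
  i=7: C(7,7)·!0 = 1·1 = 1
Total = 407.

407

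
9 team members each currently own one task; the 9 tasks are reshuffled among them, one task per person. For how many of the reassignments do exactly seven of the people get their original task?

36

Pick the 7 fixed positions: C(9,7) = 36 ways.
The other 2 form a derangement: !2 = 1.
Total: 36 × 1 = 36.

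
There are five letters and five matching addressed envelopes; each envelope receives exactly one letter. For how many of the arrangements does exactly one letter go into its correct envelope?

45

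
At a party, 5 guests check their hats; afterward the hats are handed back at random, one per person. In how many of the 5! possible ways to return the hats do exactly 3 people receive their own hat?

Pick the 3 fixed positions: C(5,3) = 10 ways.
The remaining 2 must be deranged: !2 = 1.
Total: 10 × 1 = 10.

10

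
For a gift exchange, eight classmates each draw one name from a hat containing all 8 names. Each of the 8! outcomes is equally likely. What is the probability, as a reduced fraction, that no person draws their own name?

Favorable outcomes: !8 = 14833.
Total outcomes: 8! = 40320.
Probability = 14833/40320 = 2119/5760.

2119/5760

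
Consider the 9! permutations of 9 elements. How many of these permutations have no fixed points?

133496

Recurrence: !9 = 9·!8 + (-1)^9.
!9 = 9·14833 - 1 = 133496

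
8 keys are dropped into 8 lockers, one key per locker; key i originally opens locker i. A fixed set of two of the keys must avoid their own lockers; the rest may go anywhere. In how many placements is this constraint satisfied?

30960

Let A_j be the event that the j-th constrained one is fixed. By inclusion-exclusion over the 2 events:
Σ_{j=0}^{2} (-1)^j C(2,j)(8-j)!
= C(2,0)·8! - C(2,1)·7! + C(2,2)·6!
= 40320 - 10080 + 720
= 30960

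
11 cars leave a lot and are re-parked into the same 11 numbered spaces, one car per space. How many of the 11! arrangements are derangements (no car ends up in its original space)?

14684570

Recurrence: !11 = 10·(!10 + !9).
!11 = 10·(1334961 + 133496) = 10·1468457 = 14684570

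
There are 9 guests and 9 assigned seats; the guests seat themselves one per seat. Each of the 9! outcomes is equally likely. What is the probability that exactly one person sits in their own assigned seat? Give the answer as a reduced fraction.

2119/5760

Favorable outcomes: C(9,1)·!8 = 9·14833 = 133497.
Total outcomes: 9! = 362880.
Probability = 133497/362880 = 2119/5760.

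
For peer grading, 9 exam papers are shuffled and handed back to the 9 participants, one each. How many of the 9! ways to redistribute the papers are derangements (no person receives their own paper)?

133496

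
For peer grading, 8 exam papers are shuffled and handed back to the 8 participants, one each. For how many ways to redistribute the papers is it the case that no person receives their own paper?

14833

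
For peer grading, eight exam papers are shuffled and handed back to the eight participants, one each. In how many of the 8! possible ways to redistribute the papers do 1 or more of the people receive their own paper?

# with exactly i fixed is C(8,i)·!(8-i); sum over i=1..8:
  i=1: C(8,1)·!7 = 8·1854 = 14832
  i=2: C(8,2)·!6 = 28·265 = 7420
  i=3: C(8,3)·!5 = 56·44 = 2464
  i=4: C(8,4)·!4 = 70·9 = 630
  i=5: C(8,5)·!3 = 56·2 = 112
  i=6: C(8,6)·!2 = 28·1 = 28
  i=7: C(8,7)·!1 = 8·0 = 0
  i=8: C(8,8)·!0 = 1·1 = 1
Total = 25487.

25487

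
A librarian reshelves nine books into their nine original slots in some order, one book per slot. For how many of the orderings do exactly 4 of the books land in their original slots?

Pick the 4 fixed positions: C(9,4) = 126 ways.
The other 5 form a derangement: !5 = 44.
Total: 126 × 44 = 5544.

5544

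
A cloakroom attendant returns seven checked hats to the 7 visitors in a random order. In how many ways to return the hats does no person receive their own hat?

1854

The number of derangements of 7 is !7 = Σ_{k=0}^{7} (-1)^k·7!/k!
= 7! - 7!/1! + 7!/2! - 7!/3! + 7!/4! - 7!/5! + 7!/6! - 7!/7!
= 5040 - 5040 + 2520 - 840 + 210 - 42 + 7 - 1
= 1854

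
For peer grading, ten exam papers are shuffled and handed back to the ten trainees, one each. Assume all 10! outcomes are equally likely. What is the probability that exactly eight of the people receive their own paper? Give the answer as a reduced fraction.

1/80640

Favorable outcomes: C(10,8)·!2 = 45·1 = 45.
Total outcomes: 10! = 3628800.
Probability = 45/3628800 = 1/80640.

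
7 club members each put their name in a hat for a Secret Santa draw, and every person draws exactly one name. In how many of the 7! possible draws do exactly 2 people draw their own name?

Choose which 2 of the 7 are fixed: C(7,2) = 21.
The other 5 form a derangement: !5 = 44.
Total: 21 × 44 = 924.

924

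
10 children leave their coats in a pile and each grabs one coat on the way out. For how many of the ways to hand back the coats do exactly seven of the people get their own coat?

240

Choose which 7 of the 10 are fixed: C(10,7) = 120.
The remaining 3 must be deranged: !3 = 2.
Total: 120 × 2 = 240.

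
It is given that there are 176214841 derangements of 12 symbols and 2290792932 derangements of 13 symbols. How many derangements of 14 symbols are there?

!14 = (14-1)·(!13 + !12) = 13·(2290792932 + 176214841) = 13·2467007773 = 32071101049.

32071101049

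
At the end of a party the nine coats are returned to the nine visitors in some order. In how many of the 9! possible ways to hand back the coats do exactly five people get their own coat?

Choose which 5 of the 9 are fixed: C(9,5) = 126.
The remaining 4 must be deranged: !4 = 9.
Total: 126 × 9 = 1134.

1134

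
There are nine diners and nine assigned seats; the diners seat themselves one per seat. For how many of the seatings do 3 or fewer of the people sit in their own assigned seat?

355997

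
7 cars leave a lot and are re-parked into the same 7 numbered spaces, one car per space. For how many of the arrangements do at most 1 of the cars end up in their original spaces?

3709

# with exactly i fixed is C(7,i)·!(7-i); sum over i=0..1:
  i=0: C(7,0)·!7 = 1·1854 = 1854
  i=1: C(7,1)·!6 = 7·265 = 1855
Total = 3709.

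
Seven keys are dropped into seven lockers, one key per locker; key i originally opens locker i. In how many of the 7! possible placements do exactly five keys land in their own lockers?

21

Choose which 5 of the 7 are fixed: C(7,5) = 21.
The remaining 2 must be deranged: !2 = 1.
Total: 21 × 1 = 21.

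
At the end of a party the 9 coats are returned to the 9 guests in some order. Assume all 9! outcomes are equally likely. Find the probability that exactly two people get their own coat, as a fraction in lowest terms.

Favorable outcomes: C(9,2)·!7 = 36·1854 = 66744.
Total outcomes: 9! = 362880.
Probability = 66744/362880 = 103/560.

103/560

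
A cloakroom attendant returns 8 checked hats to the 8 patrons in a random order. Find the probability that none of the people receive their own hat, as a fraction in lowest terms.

2119/5760

Favorable outcomes: !8 = 14833.
Total outcomes: 8! = 40320.
Probability = 14833/40320 = 2119/5760.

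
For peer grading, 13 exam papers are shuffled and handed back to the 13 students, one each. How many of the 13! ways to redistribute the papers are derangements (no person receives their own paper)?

The subfactorial !13 = [13!/e] (nearest integer).
13! = 6227020800, and 6227020800/e ≈ 2290792932.07, so !13 = 2290792932.

2290792932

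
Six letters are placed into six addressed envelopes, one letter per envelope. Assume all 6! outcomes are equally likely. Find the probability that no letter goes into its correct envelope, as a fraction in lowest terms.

53/144

Favorable outcomes: !6 = 265.
Total outcomes: 6! = 720.
Probability = 265/720 = 53/144.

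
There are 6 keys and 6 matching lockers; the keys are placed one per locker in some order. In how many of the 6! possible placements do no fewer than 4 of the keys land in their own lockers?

Sum C(6,i)·!(6-i) for i = 4..6:
  i=4: C(6,4)·!2 = 15·1 = 15
  i=5: C(6,5)·!1 = 6·0 = 0
  i=6: C(6,6)·!0 = 1·1 = 1
Total = 16.

16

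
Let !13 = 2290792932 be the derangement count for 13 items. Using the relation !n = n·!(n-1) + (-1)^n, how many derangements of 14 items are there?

32071101049

!14 = 14·2290792932 + 1 = 32071101049.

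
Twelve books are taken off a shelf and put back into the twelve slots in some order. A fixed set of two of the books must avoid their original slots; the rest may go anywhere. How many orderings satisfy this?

Let A_j be the event that the j-th constrained one is fixed. By inclusion-exclusion over the 2 events:
Σ_{j=0}^{2} (-1)^j C(2,j)(12-j)!
= C(2,0)·12! - C(2,1)·11! + C(2,2)·10!
= 479001600 - 79833600 + 3628800
= 402796800

402796800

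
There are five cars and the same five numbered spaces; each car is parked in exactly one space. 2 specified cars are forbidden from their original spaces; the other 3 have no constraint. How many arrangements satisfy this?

78

Let A_j be the event that the j-th constrained one is fixed. By inclusion-exclusion over the 2 events:
Σ_{j=0}^{2} (-1)^j C(2,j)(5-j)!
= C(2,0)·5! - C(2,1)·4! + C(2,2)·3!
= 120 - 48 + 6
= 78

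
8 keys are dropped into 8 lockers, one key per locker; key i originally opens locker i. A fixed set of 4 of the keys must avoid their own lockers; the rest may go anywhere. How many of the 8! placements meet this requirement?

24024

Let A_j be the event that the j-th constrained one is fixed. By inclusion-exclusion over the 4 events:
Σ_{j=0}^{4} (-1)^j C(4,j)(8-j)!
= C(4,0)·8! - C(4,1)·7! + C(4,2)·6! - C(4,3)·5! + C(4,4)·4!
= 40320 - 20160 + 4320 - 480 + 24
= 24024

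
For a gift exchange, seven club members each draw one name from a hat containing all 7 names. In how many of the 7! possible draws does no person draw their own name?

!7 = 7! · Σ_{k=0}^{7} (-1)^k/k!
= 7! - 7!/1! + 7!/2! - 7!/3! + 7!/4! - 7!/5! + 7!/6! - 7!/7!
= 5040 - 5040 + 2520 - 840 + 210 - 42 + 7 - 1
= 1854

1854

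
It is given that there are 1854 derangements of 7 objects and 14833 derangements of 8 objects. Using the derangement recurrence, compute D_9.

D_9 = (9-1)·(D_8 + D_7) = 8·(14833 + 1854) = 8·16687 = 133496.

133496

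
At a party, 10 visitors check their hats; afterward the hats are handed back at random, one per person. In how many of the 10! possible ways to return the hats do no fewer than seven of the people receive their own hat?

286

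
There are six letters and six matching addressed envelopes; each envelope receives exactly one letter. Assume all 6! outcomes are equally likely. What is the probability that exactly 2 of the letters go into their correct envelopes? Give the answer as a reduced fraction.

Favorable outcomes: C(6,2)·!4 = 15·9 = 135.
Total outcomes: 6! = 720.
Probability = 135/720 = 3/16.

3/16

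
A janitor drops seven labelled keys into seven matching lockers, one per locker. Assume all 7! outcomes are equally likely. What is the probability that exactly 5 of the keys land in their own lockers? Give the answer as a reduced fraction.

1/240

Favorable outcomes: C(7,5)·!2 = 21·1 = 21.
Total outcomes: 7! = 5040.
Probability = 21/5040 = 1/240.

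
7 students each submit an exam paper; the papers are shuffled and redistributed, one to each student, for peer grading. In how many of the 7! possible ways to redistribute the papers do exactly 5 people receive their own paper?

21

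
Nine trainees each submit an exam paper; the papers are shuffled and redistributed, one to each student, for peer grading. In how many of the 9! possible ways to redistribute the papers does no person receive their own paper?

The number of derangements of 9 is !9 = Σ_{k=0}^{9} (-1)^k·9!/k!
= 9! - 9!/1! + 9!/2! - 9!/3! + 9!/4! - 9!/5! + 9!/6! - 9!/7! + 9!/8! - 9!/9!
= 362880 - 362880 + 181440 - 60480 + 15120 - 3024 + 504 - 72 + 9 - 1
= 133496

133496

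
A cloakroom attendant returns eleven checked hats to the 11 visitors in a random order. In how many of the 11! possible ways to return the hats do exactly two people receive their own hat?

7342280

Choose which 2 of the 11 are fixed: C(11,2) = 55.
The other 9 form a derangement: !9 = 133496.
Total: 55 × 133496 = 7342280.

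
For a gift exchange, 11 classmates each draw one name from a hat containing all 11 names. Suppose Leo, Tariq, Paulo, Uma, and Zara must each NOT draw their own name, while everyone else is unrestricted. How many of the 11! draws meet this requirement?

Let A_j be the event that the j-th constrained one is fixed. By inclusion-exclusion over the 5 events:
Σ_{j=0}^{5} (-1)^j C(5,j)(11-j)!
= C(5,0)·11! - C(5,1)·10! + C(5,2)·9! - C(5,3)·8! + C(5,4)·7! - C(5,5)·6!
= 39916800 - 18144000 + 3628800 - 403200 + 25200 - 720
= 25022880

25022880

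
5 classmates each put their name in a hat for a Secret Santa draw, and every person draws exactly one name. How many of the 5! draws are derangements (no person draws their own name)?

44

!5 = 5! · Σ_{k=0}^{5} (-1)^k/k!
= 5! - 5!/1! + 5!/2! - 5!/3! + 5!/4! - 5!/5!
= 120 - 120 + 60 - 20 + 5 - 1
= 44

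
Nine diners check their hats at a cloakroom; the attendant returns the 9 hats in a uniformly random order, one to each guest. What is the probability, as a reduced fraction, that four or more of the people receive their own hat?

6883/362880

Favorable outcomes: Σ_{i≥4} C(9,i)·!(9-i) = 126·44 + 126·9 + 84·2 + 36·1 + 9·0 + 1·1 = 6883.
Total outcomes: 9! = 362880.
Probability = 6883/362880 = 6883/362880.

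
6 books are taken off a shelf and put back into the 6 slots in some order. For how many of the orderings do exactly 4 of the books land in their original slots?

15

Choose which 4 of the 6 are fixed: C(6,4) = 15.
The remaining 2 must be deranged: !2 = 1.
Total: 15 × 1 = 15.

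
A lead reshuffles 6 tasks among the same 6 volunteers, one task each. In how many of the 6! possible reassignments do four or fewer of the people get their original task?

719

# with exactly i fixed is C(6,i)·!(6-i); sum over i=0..4:
  i=0: C(6,0)·!6 = 1·265 = 265
  i=1: C(6,1)·!5 = 6·44 = 264
  i=2: C(6,2)·!4 = 15·9 = 135
  i=3: C(6,3)·!3 = 20·2 = 40
  i=4: C(6,4)·!2 = 15·1 = 15
Total = 719.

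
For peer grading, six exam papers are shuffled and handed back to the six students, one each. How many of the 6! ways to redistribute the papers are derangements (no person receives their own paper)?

Use !n = (n-1)(!(n-1) + !(n-2)).
!6 = 5·(44 + 9) = 5·53 = 265

265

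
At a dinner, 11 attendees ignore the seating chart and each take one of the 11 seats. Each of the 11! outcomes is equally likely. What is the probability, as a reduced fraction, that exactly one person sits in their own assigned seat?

Favorable outcomes: C(11,1)·!10 = 11·1334961 = 14684571.
Total outcomes: 11! = 39916800.
Probability = 14684571/39916800 = 16481/44800.

16481/44800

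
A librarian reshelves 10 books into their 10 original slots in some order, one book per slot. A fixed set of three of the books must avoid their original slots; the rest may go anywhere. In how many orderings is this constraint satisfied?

2656080

Inclusion-exclusion on the 3 forbidden self-matches:
Σ_{j=0}^{3} (-1)^j C(3,j)(10-j)!
= C(3,0)·10! - C(3,1)·9! + C(3,2)·8! - C(3,3)·7!
= 3628800 - 1088640 + 120960 - 5040
= 2656080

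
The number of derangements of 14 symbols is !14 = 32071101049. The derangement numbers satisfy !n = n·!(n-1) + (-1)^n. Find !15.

481066515734

!15 = 15·32071101049 - 1 = 481066515734.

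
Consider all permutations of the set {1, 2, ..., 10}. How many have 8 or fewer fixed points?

3628799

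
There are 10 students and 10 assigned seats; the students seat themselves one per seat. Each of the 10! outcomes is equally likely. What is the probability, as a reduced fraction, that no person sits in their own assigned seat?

Favorable outcomes: !10 = 1334961.
Total outcomes: 10! = 3628800.
Probability = 1334961/3628800 = 16481/44800.

16481/44800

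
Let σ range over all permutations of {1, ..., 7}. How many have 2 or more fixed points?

1331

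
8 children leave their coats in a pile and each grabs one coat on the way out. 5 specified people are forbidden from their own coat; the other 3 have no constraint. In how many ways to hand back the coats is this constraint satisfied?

21234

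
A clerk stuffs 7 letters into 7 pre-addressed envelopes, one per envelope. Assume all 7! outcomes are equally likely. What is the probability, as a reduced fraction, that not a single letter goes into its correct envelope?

Favorable outcomes: !7 = 1854.
Total outcomes: 7! = 5040.
Probability = 1854/5040 = 103/280.

103/280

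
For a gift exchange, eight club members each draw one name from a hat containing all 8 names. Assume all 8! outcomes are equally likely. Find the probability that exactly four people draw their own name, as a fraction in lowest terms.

1/64

Favorable outcomes: C(8,4)·!4 = 70·9 = 630.
Total outcomes: 8! = 40320.
Probability = 630/40320 = 1/64.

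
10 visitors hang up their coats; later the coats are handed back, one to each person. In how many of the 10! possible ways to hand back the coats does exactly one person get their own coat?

Pick the single fixed position: C(10,1) = 10 ways.
The remaining 9 must be deranged: !9 = 133496.
Total: 10 × 133496 = 1334960.

1334960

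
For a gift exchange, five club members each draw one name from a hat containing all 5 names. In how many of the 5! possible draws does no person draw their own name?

44

!5 is the nearest integer to 5!/e.
5! = 120, and 120/e ≈ 44.15, so !5 = 44.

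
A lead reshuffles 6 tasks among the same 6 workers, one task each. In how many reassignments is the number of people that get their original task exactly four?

15

Pick the 4 fixed positions: C(6,4) = 15 ways.
The remaining 2 must be deranged: !2 = 1.
Total: 15 × 1 = 15.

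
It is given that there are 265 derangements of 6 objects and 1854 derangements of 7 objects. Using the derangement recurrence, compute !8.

!8 = (8-1)·(!7 + !6) = 7·(1854 + 265) = 7·2119 = 14833.

14833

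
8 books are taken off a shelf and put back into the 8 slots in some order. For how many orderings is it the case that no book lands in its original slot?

14833

By inclusion-exclusion, !8 = Σ (-1)^k · 8!/k! for k=0..8
= 8! - 8!/1! + 8!/2! - 8!/3! + 8!/4! - 8!/5! + 8!/6! - 8!/7! + 8!/8!
= 40320 - 40320 + 20160 - 6720 + 1680 - 336 + 56 - 8 + 1
= 14833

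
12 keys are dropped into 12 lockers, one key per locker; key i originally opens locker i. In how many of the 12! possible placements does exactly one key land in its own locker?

Choose which one of the 12 is fixed: C(12,1) = 12.
The other 11 form a derangement: !11 = 14684570.
Total: 12 × 14684570 = 176214840.

176214840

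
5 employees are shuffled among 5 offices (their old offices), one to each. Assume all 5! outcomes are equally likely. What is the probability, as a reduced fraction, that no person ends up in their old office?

11/30

Favorable outcomes: !5 = 44.
Total outcomes: 5! = 120.
Probability = 44/120 = 11/30.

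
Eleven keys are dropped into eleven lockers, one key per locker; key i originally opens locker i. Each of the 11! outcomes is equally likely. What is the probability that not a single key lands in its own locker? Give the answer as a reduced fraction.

Favorable outcomes: !11 = 14684570.
Total outcomes: 11! = 39916800.
Probability = 14684570/39916800 = 1468457/3991680.

1468457/3991680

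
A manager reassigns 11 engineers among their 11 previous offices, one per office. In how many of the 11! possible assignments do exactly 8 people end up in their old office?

Pick the 8 fixed positions: C(11,8) = 165 ways.
The other 3 form a derangement: !3 = 2.
Total: 165 × 2 = 330.

330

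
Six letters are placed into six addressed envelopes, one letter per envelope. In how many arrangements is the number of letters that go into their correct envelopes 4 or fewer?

719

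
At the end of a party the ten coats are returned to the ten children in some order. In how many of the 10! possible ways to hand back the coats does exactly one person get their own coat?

Choose which one of the 10 is fixed: C(10,1) = 10.
The other 9 form a derangement: !9 = 133496.
Total: 10 × 133496 = 1334960.

1334960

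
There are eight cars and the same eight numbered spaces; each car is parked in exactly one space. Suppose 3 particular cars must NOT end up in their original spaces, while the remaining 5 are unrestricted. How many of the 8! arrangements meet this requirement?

27240

Let A_j be the event that the j-th constrained one is fixed. By inclusion-exclusion over the 3 events:
Σ_{j=0}^{3} (-1)^j C(3,j)(8-j)!
= C(3,0)·8! - C(3,1)·7! + C(3,2)·6! - C(3,3)·5!
= 40320 - 15120 + 2160 - 120
= 27240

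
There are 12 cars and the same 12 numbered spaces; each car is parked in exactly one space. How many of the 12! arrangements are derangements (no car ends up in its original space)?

Recurrence: !12 = 11·(!11 + !10).
!12 = 11·(14684570 + 1334961) = 11·16019531 = 176214841

176214841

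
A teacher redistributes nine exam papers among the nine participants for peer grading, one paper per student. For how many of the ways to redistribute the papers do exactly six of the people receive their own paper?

Choose which 6 of the 9 are fixed: C(9,6) = 84.
The other 3 form a derangement: !3 = 2.
Total: 84 × 2 = 168.

168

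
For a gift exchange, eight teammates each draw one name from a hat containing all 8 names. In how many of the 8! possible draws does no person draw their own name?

14833

The number of derangements of 8 is !8 = Σ_{k=0}^{8} (-1)^k·8!/k!
= 8! - 8!/1! + 8!/2! - 8!/3! + 8!/4! - 8!/5! + 8!/6! - 8!/7! + 8!/8!
= 40320 - 40320 + 20160 - 6720 + 1680 - 336 + 56 - 8 + 1
= 14833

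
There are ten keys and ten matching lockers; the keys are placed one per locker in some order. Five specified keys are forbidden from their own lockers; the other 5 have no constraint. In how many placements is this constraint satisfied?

Let A_j be the event that the j-th constrained one is fixed. By inclusion-exclusion over the 5 events:
Σ_{j=0}^{5} (-1)^j C(5,j)(10-j)!
= C(5,0)·10! - C(5,1)·9! + C(5,2)·8! - C(5,3)·7! + C(5,4)·6! - C(5,5)·5!
= 3628800 - 1814400 + 403200 - 50400 + 3600 - 120
= 2170680

2170680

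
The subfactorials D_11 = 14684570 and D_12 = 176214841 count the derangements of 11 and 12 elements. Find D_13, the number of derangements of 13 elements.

2290792932

D_13 = (13-1)·(D_12 + D_11) = 12·(176214841 + 14684570) = 12·190899411 = 2290792932.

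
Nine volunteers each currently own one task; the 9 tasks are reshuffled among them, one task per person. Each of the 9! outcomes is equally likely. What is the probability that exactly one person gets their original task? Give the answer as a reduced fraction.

2119/5760

Favorable outcomes: C(9,1)·!8 = 9·14833 = 133497.
Total outcomes: 9! = 362880.
Probability = 133497/362880 = 2119/5760.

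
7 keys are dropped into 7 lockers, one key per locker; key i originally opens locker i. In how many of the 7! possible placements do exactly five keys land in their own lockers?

21

Choose which 5 of the 7 are fixed: C(7,5) = 21.
The other 2 form a derangement: !2 = 1.
Total: 21 × 1 = 21.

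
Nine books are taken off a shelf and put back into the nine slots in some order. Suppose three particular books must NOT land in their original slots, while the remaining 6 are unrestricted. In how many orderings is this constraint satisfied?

Inclusion-exclusion on the 3 forbidden self-matches:
Σ_{j=0}^{3} (-1)^j C(3,j)(9-j)!
= C(3,0)·9! - C(3,1)·8! + C(3,2)·7! - C(3,3)·6!
= 362880 - 120960 + 15120 - 720
= 256320

256320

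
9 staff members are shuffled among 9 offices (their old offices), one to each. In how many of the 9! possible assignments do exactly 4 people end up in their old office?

5544

Pick the 4 fixed positions: C(9,4) = 126 ways.
The other 5 form a derangement: !5 = 44.
Total: 126 × 44 = 5544.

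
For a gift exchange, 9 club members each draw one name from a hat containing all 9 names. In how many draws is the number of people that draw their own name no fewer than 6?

Sum C(9,i)·!(9-i) for i = 6..9:
  i=6: C(9,6)·!3 = 84·2 = 168
  i=7: C(9,7)·!2 = 36·1 = 36
  i=8: C(9,8)·!1 = 9·0 = 0
  i=9: C(9,9)·!0 = 1·1 = 1
Total = 205.

205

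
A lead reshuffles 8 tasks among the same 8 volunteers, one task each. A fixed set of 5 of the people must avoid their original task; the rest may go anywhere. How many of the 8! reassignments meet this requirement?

Let A_j be the event that the j-th constrained one is fixed. By inclusion-exclusion over the 5 events:
Σ_{j=0}^{5} (-1)^j C(5,j)(8-j)!
= C(5,0)·8! - C(5,1)·7! + C(5,2)·6! - C(5,3)·5! + C(5,4)·4! - C(5,5)·3!
= 40320 - 25200 + 7200 - 1200 + 120 - 6
= 21234

21234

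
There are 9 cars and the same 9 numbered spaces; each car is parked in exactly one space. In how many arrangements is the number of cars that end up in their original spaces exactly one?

133497

Choose which one of the 9 is fixed: C(9,1) = 9.
The other 8 form a derangement: !8 = 14833.
Total: 9 × 14833 = 133497.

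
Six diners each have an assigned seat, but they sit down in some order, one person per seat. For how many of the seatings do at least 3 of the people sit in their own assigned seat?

56

# with exactly i fixed is C(6,i)·!(6-i); sum over i=3..6:
  i=3: C(6,3)·!3 = 20·2 = 40
  i=4: C(6,4)·!2 = 15·1 = 15
  i=5: C(6,5)·!1 = 6·0 = 0
  i=6: C(6,6)·!0 = 1·1 = 1
Total = 56.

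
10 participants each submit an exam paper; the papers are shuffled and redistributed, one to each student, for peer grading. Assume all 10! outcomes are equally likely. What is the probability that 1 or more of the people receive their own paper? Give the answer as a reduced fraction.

28319/44800

Favorable outcomes: Σ_{i≥1} C(10,i)·!(10-i) = 10·133496 + 45·14833 + 120·1854 + 210·265 + 252·44 + 210·9 + 120·2 + 45·1 + 10·0 + 1·1 = 2293839.
Total outcomes: 10! = 3628800.
Probability = 2293839/3628800 = 28319/44800.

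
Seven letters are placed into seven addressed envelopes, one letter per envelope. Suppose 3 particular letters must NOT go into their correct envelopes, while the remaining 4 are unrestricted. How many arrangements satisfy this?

3216

Inclusion-exclusion on the 3 forbidden self-matches:
Σ_{j=0}^{3} (-1)^j C(3,j)(7-j)!
= C(3,0)·7! - C(3,1)·6! + C(3,2)·5! - C(3,3)·4!
= 5040 - 2160 + 360 - 24
= 3216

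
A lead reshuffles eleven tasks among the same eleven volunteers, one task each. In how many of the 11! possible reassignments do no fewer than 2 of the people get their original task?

10547659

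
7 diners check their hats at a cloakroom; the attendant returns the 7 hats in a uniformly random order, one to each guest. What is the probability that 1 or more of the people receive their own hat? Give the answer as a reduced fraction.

177/280

Favorable outcomes: Σ_{i≥1} C(7,i)·!(7-i) = 7·265 + 21·44 + 35·9 + 35·2 + 21·1 + 7·0 + 1·1 = 3186.
Total outcomes: 7! = 5040.
Probability = 3186/5040 = 177/280.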